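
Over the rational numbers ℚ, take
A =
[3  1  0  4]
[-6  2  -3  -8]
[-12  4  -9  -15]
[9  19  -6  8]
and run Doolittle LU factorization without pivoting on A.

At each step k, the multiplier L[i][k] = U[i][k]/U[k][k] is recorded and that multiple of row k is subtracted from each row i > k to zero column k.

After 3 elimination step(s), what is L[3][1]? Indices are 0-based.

L[3][1] = 4

Step 1: pivot at (0,0) is 3.
  row1 ← row1 − (-2)·row0  ⇒  L[1][0]=-2, U row1=(0, 4, -3, 0)
  row2 ← row2 − (-4)·row0  ⇒  L[2][0]=-4, U row2=(0, 8, -9, 1)
  row3 ← row3 − (3)·row0  ⇒  L[3][0]=3, U row3=(0, 16, -6, -4)
Step 2: pivot at (1,1) is 4.
  row2 ← row2 − (2)·row1  ⇒  L[2][1]=2, U row2=(0, 0, -3, 1)
  row3 ← row3 − (4)·row1  ⇒  L[3][1]=4, U row3=(0, 0, 6, -4)
Step 3: pivot at (2,2) is -3.
  row3 ← row3 − (-2)·row2  ⇒  L[3][2]=-2, U row3=(0, 0, 0, -2)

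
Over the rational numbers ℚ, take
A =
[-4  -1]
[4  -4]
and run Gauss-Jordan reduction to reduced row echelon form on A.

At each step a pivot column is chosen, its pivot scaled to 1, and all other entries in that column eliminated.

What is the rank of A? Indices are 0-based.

rank = 2

step 1: normalize row 0 (÷-4) = (1, 1/4)
  row 1: subtract 4×row0 = (0, -5)
step 2: normalize row 1 (÷-5) = (0, 1)
  row 0: subtract 1/4×row1 = (1, 0)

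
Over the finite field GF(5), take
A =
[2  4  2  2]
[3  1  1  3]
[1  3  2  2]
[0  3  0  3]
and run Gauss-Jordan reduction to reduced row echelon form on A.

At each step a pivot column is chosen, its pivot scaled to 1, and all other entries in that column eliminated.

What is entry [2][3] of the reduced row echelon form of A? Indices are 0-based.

pivot(0,0)=2: scale R0 → (1, 2, 1, 1)
  clear (1,0): R1 −= (3)R0 → (0, 0, 3, 0)
  clear (2,0): R2 −= (1)R0 → (0, 1, 1, 1)
pivot(1,1): swap R1↔R2
pivot(1,1)=1: scale R1 → (0, 1, 1, 1)
  clear (0,1): R0 −= (2)R1 → (1, 0, 4, 4)
  clear (3,1): R3 −= (3)R1 → (0, 0, 2, 0)
pivot(2,2)=3: scale R2 → (0, 0, 1, 0)
  clear (0,2): R0 −= (4)R2 → (1, 0, 0, 4)
  clear (1,2): R1 −= (1)R2 → (0, 1, 0, 1)
  clear (3,2): R3 −= (2)R2 → (0, 0, 0, 0)
col 3: no nonzero at/below row 3; advance.

M[2][3] = 0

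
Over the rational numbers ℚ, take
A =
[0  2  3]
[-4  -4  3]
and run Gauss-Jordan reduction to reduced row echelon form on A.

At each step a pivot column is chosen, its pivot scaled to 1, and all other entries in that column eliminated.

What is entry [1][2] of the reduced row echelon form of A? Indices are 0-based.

M[1][2] = 3/2

[1] R0 <-> R1
[1] R0 /= -4  ⇒  (1, 1, -3/4)
[2] R1 /= 2  ⇒  (0, 1, 3/2)
     R0 -= 1·R1  ⇒  (1, 0, -9/4)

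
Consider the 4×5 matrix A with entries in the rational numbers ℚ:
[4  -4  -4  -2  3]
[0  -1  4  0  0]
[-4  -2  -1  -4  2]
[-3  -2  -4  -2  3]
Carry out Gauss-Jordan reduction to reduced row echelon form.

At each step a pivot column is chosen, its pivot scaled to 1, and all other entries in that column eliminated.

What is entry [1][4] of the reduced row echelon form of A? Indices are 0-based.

step 1: normalize row 0 (÷4) = (1, -1, -1, -1/2, 3/4)
  row 2: subtract -4×row0 = (0, -6, -5, -6, 5)
  row 3: subtract -3×row0 = (0, -5, -7, -7/2, 21/4)
step 2: normalize row 1 (÷-1) = (0, 1, -4, 0, 0)
  row 0: subtract -1×row1 = (1, 0, -5, -1/2, 3/4)
  row 2: subtract -6×row1 = (0, 0, -29, -6, 5)
  row 3: subtract -5×row1 = (0, 0, -27, -7/2, 21/4)
step 3: normalize row 2 (÷-29) = (0, 0, 1, 6/29, -5/29)
  row 0: subtract -5×row2 = (1, 0, 0, 31/58, -13/116)
  row 1: subtract -4×row2 = (0, 1, 0, 24/29, -20/29)
  row 3: subtract -27×row2 = (0, 0, 0, 121/58, 69/116)
step 4: normalize row 3 (÷121/58) = (0, 0, 0, 1, 69/242)
  row 0: subtract 31/58×row3 = (1, 0, 0, 0, -32/121)
  row 1: subtract 24/29×row3 = (0, 1, 0, 0, -112/121)
  row 2: subtract 6/29×row3 = (0, 0, 1, 0, -28/121)

M[1][4] = -112/121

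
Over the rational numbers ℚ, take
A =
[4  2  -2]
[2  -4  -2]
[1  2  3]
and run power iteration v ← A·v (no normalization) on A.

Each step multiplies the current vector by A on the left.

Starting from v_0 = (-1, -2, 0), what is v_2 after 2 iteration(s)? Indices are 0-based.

v_0 = (-1, -2, 0).
v_1 = A·v_0 = (-8, 6, -5).
v_2 = A·v_1 = (-10, -30, -11).

v_2 = (-10, -30, -11)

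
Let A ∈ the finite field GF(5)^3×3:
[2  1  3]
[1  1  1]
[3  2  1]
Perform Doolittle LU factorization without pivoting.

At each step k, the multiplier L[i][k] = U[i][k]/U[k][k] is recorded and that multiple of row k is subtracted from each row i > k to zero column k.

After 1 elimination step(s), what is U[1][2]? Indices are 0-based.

k=0: U[0][0]=2
  eliminate (1,0): mult=3, new row 1: (0, 3, 2); set L[1][0]=3
  eliminate (2,0): mult=4, new row 2: (0, 3, 4); set L[2][0]=4

U[1][2] = 2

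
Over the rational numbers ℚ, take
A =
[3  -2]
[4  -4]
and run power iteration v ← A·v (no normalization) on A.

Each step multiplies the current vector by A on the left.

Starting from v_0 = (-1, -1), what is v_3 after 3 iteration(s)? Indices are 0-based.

v_0 = (-1, -1).
v_1 = A·v_0 = (-1, 0).
v_2 = A·v_1 = (-3, -4).
v_3 = A·v_2 = (-1, 4).

v_3 = (-1, 4)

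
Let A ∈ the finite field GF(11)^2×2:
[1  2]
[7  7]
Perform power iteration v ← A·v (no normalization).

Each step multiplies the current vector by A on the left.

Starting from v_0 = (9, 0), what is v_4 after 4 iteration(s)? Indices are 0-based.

v_0 = (9, 0).
v_1 = A·v_0 = (9, 8).
v_2 = A·v_1 = (3, 9).
v_3 = A·v_2 = (10, 7).
v_4 = A·v_3 = (2, 9).

v_4 = (2, 9)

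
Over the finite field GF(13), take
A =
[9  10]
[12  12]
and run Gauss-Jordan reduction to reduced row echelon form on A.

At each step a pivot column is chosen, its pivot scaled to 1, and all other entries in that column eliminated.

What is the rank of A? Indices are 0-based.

rank = 2

step 1: normalize row 0 (÷9) = (1, 4)
  row 1: subtract 12×row0 = (0, 3)
step 2: normalize row 1 (÷3) = (0, 1)
  row 0: subtract 4×row1 = (1, 0)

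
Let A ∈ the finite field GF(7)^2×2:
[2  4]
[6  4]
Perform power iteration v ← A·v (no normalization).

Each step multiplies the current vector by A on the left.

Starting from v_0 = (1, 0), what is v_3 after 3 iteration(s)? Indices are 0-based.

v_3 = (4, 4)

v_0 = (1, 0).
v_1 = A·v_0 = (2, 6).
v_2 = A·v_1 = (0, 1).
v_3 = A·v_2 = (4, 4).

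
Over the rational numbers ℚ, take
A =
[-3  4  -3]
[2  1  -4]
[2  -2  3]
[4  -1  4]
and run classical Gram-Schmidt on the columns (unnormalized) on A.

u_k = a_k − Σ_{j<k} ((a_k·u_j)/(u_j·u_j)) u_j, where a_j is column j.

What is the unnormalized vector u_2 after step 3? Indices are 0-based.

Step 1: u_0 = a_0 = (-3, 2, 2, 4).
Step 2: u_1 = a_1 − (-6/11)·u_0 = (26/11, 23/11, -10/11, 13/11).
Step 3: u_2 = a_2 − (23/33)·u_0 − (-74/67)·u_1 = (114/67, -620/201, 121/201, 506/201).

u_2 = (114/67, -620/201, 121/201, 506/201)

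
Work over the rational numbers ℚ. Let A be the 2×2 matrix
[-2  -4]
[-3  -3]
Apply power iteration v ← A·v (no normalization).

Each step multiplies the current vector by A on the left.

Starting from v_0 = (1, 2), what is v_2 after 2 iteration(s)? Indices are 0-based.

v_0 = (1, 2).
v_1 = A·v_0 = (-10, -9).
v_2 = A·v_1 = (56, 57).

v_2 = (56, 57)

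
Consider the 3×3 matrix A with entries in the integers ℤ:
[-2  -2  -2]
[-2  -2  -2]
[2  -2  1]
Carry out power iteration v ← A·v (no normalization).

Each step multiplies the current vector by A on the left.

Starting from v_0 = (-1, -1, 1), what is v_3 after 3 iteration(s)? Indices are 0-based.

v_0 = (-1, -1, 1).
v_1 = A·v_0 = (2, 2, 1).
v_2 = A·v_1 = (-10, -10, 1).
v_3 = A·v_2 = (38, 38, 1).

v_3 = (38, 38, 1)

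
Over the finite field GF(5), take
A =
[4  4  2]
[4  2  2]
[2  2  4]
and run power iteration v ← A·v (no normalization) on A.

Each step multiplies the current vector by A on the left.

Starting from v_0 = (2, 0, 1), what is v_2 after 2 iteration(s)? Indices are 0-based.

v_2 = (1, 1, 2)

v_0 = (2, 0, 1).
v_1 = A·v_0 = (0, 0, 3).
v_2 = A·v_1 = (1, 1, 2).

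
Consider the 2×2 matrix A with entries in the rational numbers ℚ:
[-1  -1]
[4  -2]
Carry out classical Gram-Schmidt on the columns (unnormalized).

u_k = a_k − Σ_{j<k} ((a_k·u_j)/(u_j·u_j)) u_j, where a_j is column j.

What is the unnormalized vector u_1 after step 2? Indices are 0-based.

Step 1: u_0 = a_0 = (-1, 4).
Step 2: u_1 = a_1 − (-7/17)·u_0 = (-24/17, -6/17).

u_1 = (-24/17, -6/17)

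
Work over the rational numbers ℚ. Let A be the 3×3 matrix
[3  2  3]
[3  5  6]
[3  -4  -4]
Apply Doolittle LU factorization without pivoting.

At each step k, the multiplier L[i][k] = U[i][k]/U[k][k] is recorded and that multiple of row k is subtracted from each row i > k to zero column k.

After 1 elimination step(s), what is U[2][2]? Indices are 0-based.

Step 1: pivot at (0,0) is 3.
  row1 ← row1 − (1)·row0  ⇒  L[1][0]=1, U row1=(0, 3, 3)
  row2 ← row2 − (1)·row0  ⇒  L[2][0]=1, U row2=(0, -6, -7)

U[2][2] = -7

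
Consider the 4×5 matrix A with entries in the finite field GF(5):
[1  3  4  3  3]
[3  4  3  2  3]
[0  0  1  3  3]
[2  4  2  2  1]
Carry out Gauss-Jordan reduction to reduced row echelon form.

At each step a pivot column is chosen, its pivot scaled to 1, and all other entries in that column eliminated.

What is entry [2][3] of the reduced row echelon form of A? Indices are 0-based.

M[2][3] = 3

step 1: normalize row 0 (÷1) = (1, 3, 4, 3, 3)
  row 1: subtract 3×row0 = (0, 0, 1, 3, 4)
  row 3: subtract 2×row0 = (0, 3, 4, 1, 0)
step 2: exchange rows 1,3
step 2: normalize row 1 (÷3) = (0, 1, 3, 2, 0)
  row 0: subtract 3×row1 = (1, 0, 0, 2, 3)
step 3: normalize row 2 (÷1) = (0, 0, 1, 3, 3)
  row 1: subtract 3×row2 = (0, 1, 0, 3, 1)
  row 3: subtract 1×row2 = (0, 0, 0, 0, 1)
skip col 3 (zero from row 3)
step 4: normalize row 3 (÷1) = (0, 0, 0, 0, 1)
  row 0: subtract 3×row3 = (1, 0, 0, 2, 0)
  row 1: subtract 1×row3 = (0, 1, 0, 3, 0)
  row 2: subtract 3×row3 = (0, 0, 1, 3, 0)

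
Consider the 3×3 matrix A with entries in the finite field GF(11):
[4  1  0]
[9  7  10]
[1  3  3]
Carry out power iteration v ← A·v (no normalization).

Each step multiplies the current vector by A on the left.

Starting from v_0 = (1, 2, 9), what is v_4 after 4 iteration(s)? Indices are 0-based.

v_4 = (8, 2, 9)

v_0 = (1, 2, 9).
v_1 = A·v_0 = (6, 3, 1).
v_2 = A·v_1 = (5, 8, 7).
v_3 = A·v_2 = (6, 6, 6).
v_4 = A·v_3 = (8, 2, 9).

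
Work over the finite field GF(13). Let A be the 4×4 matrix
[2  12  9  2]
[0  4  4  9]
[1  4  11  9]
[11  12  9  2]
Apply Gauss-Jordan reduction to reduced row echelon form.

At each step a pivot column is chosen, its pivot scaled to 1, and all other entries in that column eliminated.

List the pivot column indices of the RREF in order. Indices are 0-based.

[1] R0 /= 2  ⇒  (1, 6, 11, 1)
     R2 -= 1·R0  ⇒  (0, 11, 0, 8)
     R3 -= 11·R0  ⇒  (0, 11, 5, 4)
[2] R1 /= 4  ⇒  (0, 1, 1, 12)
     R0 -= 6·R1  ⇒  (1, 0, 5, 7)
     R2 -= 11·R1  ⇒  (0, 0, 2, 6)
     R3 -= 11·R1  ⇒  (0, 0, 7, 2)
[3] R2 /= 2  ⇒  (0, 0, 1, 3)
     R0 -= 5·R2  ⇒  (1, 0, 0, 5)
     R1 -= 1·R2  ⇒  (0, 1, 0, 9)
     R3 -= 7·R2  ⇒  (0, 0, 0, 7)
[4] R3 /= 7  ⇒  (0, 0, 0, 1)
     R0 -= 5·R3  ⇒  (1, 0, 0, 0)
     R1 -= 9·R3  ⇒  (0, 1, 0, 0)
     R2 -= 3·R3  ⇒  (0, 0, 1, 0)

pivot columns: 0, 1, 2, 3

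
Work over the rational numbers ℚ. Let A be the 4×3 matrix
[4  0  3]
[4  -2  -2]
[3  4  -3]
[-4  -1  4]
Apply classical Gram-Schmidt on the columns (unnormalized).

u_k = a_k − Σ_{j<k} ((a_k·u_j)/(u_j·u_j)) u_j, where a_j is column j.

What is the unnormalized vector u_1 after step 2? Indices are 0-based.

Step 1: u_0 = a_0 = (4, 4, 3, -4).
Step 2: u_1 = a_1 − (8/57)·u_0 = (-32/57, -146/57, 68/19, -25/57).

u_1 = (-32/57, -146/57, 68/19, -25/57)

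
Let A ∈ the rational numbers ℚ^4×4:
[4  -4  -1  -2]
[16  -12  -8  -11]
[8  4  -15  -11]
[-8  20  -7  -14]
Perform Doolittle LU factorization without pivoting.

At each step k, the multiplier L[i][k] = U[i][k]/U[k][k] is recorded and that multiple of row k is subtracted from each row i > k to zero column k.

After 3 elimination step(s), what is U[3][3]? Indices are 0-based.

[col 0] pivot 4
  R1 -= 4*R0 → (0, 4, -4, -3)  (L[1][0] := 4)
  R2 -= 2*R0 → (0, 12, -13, -7)  (L[2][0] := 2)
  R3 -= -2*R0 → (0, 12, -9, -18)  (L[3][0] := -2)
[col 1] pivot 4
  R2 -= 3*R1 → (0, 0, -1, 2)  (L[2][1] := 3)
  R3 -= 3*R1 → (0, 0, 3, -9)  (L[3][1] := 3)
[col 2] pivot -1
  R3 -= -3*R2 → (0, 0, 0, -3)  (L[3][2] := -3)

U[3][3] = -3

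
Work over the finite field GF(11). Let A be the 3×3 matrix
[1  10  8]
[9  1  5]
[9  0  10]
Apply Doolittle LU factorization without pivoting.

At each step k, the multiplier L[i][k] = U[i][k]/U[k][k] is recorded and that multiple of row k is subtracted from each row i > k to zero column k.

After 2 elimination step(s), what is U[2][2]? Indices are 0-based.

U[2][2] = 6

k=0: U[0][0]=1
  eliminate (1,0): mult=9, new row 1: (0, 10, 10); set L[1][0]=9
  eliminate (2,0): mult=9, new row 2: (0, 9, 4); set L[2][0]=9
k=1: U[1][1]=10
  eliminate (2,1): mult=2, new row 2: (0, 0, 6); set L[2][1]=2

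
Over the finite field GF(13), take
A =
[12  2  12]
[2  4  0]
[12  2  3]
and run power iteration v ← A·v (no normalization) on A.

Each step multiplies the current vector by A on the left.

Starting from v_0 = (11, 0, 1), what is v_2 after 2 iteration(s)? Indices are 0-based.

v_0 = (11, 0, 1).
v_1 = A·v_0 = (1, 9, 5).
v_2 = A·v_1 = (12, 12, 6).

v_2 = (12, 12, 6)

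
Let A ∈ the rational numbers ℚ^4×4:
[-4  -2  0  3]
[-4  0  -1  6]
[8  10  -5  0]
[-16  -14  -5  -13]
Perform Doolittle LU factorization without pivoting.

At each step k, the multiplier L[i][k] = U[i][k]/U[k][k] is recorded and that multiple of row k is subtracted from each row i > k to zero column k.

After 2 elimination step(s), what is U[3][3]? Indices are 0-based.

U[3][3] = -16

[col 0] pivot -4
  R1 -= 1*R0 → (0, 2, -1, 3)  (L[1][0] := 1)
  R2 -= -2*R0 → (0, 6, -5, 6)  (L[2][0] := -2)
  R3 -= 4*R0 → (0, -6, -5, -25)  (L[3][0] := 4)
[col 1] pivot 2
  R2 -= 3*R1 → (0, 0, -2, -3)  (L[2][1] := 3)
  R3 -= -3*R1 → (0, 0, -8, -16)  (L[3][1] := -3)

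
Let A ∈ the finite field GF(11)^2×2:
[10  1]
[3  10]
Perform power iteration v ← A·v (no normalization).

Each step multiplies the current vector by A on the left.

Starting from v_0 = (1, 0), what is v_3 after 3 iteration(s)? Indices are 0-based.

v_0 = (1, 0).
v_1 = A·v_0 = (10, 3).
v_2 = A·v_1 = (4, 5).
v_3 = A·v_2 = (1, 7).

v_3 = (1, 7)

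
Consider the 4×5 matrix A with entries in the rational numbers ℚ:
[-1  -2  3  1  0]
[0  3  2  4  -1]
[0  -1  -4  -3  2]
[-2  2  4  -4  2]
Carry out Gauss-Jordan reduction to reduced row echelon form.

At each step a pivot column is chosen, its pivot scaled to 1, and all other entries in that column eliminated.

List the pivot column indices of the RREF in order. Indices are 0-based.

step 1: normalize row 0 (÷-1) = (1, 2, -3, -1, 0)
  row 3: subtract -2×row0 = (0, 6, -2, -6, 2)
step 2: normalize row 1 (÷3) = (0, 1, 2/3, 4/3, -1/3)
  row 0: subtract 2×row1 = (1, 0, -13/3, -11/3, 2/3)
  row 2: subtract -1×row1 = (0, 0, -10/3, -5/3, 5/3)
  row 3: subtract 6×row1 = (0, 0, -6, -14, 4)
step 3: normalize row 2 (÷-10/3) = (0, 0, 1, 1/2, -1/2)
  row 0: subtract -13/3×row2 = (1, 0, 0, -3/2, -3/2)
  row 1: subtract 2/3×row2 = (0, 1, 0, 1, 0)
  row 3: subtract -6×row2 = (0, 0, 0, -11, 1)
step 4: normalize row 3 (÷-11) = (0, 0, 0, 1, -1/11)
  row 0: subtract -3/2×row3 = (1, 0, 0, 0, -18/11)
  row 1: subtract 1×row3 = (0, 1, 0, 0, 1/11)
  row 2: subtract 1/2×row3 = (0, 0, 1, 0, -5/11)

pivot columns: 0, 1, 2, 3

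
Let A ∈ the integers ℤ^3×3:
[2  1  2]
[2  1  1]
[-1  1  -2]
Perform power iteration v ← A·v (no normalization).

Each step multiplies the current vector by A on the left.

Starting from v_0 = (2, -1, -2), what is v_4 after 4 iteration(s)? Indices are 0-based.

v_4 = (4, 5, 2)

v_0 = (2, -1, -2).
v_1 = A·v_0 = (-1, 1, 1).
v_2 = A·v_1 = (1, 0, 0).
v_3 = A·v_2 = (2, 2, -1).
v_4 = A·v_3 = (4, 5, 2).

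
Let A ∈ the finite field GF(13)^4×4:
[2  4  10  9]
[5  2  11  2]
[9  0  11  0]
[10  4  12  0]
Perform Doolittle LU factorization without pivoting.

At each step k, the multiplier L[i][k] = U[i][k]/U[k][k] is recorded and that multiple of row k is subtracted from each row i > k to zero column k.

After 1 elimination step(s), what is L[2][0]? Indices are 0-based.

L[2][0] = 11

Step 1: pivot at (0,0) is 2.
  row1 ← row1 − (9)·row0  ⇒  L[1][0]=9, U row1=(0, 5, 12, 12)
  row2 ← row2 − (11)·row0  ⇒  L[2][0]=11, U row2=(0, 8, 5, 5)
  row3 ← row3 − (5)·row0  ⇒  L[3][0]=5, U row3=(0, 10, 1, 7)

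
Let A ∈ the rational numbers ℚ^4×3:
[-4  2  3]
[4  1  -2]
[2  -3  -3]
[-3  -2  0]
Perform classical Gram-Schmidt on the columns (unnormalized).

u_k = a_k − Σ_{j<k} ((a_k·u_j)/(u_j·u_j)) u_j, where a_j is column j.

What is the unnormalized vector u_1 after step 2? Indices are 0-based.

Step 1: u_0 = a_0 = (-4, 4, 2, -3).
Step 2: u_1 = a_1 − (-4/45)·u_0 = (74/45, 61/45, -127/45, -34/15).

u_1 = (74/45, 61/45, -127/45, -34/15)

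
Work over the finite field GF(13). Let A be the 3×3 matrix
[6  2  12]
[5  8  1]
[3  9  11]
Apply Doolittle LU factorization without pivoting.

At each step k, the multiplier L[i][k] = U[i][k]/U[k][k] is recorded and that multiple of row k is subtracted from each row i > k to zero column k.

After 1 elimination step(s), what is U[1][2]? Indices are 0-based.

[col 0] pivot 6
  R1 -= 3*R0 → (0, 2, 4)  (L[1][0] := 3)
  R2 -= 7*R0 → (0, 8, 5)  (L[2][0] := 7)

U[1][2] = 4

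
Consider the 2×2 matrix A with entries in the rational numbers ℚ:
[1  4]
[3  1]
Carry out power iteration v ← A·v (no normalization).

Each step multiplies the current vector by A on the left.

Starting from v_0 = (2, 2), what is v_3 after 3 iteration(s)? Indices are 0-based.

v_0 = (2, 2).
v_1 = A·v_0 = (10, 8).
v_2 = A·v_1 = (42, 38).
v_3 = A·v_2 = (194, 164).

v_3 = (194, 164)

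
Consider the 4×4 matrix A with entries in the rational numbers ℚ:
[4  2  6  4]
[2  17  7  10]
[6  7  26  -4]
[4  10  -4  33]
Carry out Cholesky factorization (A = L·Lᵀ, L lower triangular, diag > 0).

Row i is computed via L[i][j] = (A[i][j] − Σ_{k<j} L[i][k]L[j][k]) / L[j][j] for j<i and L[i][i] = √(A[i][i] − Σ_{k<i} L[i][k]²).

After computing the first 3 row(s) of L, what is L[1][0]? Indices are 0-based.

Step 1: L[0][0] = √(4) = 2.
  L[1][0] = (2) / L[0][0] = 1.
Step 2: L[1][1] = √(16) = 4.
  L[2][0] = (6) / L[0][0] = 3.
  L[2][1] = (4) / L[1][1] = 1.
Step 3: L[2][2] = √(16) = 4.

L[1][0] = 1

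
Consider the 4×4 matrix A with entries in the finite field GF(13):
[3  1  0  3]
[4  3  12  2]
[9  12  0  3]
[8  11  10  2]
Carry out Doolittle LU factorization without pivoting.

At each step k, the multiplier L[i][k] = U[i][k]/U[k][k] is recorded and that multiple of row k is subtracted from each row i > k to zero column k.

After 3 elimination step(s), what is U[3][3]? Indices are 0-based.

U[3][3] = 8

k=0: U[0][0]=3
  eliminate (1,0): mult=10, new row 1: (0, 6, 12, 11); set L[1][0]=10
  eliminate (2,0): mult=3, new row 2: (0, 9, 0, 7); set L[2][0]=3
  eliminate (3,0): mult=7, new row 3: (0, 4, 10, 7); set L[3][0]=7
k=1: U[1][1]=6
  eliminate (2,1): mult=8, new row 2: (0, 0, 8, 10); set L[2][1]=8
  eliminate (3,1): mult=5, new row 3: (0, 0, 2, 4); set L[3][1]=5
k=2: U[2][2]=8
  eliminate (3,2): mult=10, new row 3: (0, 0, 0, 8); set L[3][2]=10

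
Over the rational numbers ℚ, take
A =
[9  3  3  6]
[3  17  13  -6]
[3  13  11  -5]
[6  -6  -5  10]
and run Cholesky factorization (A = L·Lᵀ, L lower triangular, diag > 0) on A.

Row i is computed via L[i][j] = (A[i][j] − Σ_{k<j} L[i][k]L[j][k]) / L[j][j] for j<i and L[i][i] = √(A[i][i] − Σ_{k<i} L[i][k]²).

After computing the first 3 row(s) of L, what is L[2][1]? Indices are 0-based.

Step 1: L[0][0] = √(9) = 3.
  L[1][0] = (3) / L[0][0] = 1.
Step 2: L[1][1] = √(16) = 4.
  L[2][0] = (3) / L[0][0] = 1.
  L[2][1] = (12) / L[1][1] = 3.
Step 3: L[2][2] = √(1) = 1.

L[2][1] = 3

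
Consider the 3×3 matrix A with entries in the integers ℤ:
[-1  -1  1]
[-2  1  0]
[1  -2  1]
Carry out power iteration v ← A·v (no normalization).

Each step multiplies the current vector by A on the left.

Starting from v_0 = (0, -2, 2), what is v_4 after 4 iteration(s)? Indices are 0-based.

v_0 = (0, -2, 2).
v_1 = A·v_0 = (4, -2, 6).
v_2 = A·v_1 = (4, -10, 14).
v_3 = A·v_2 = (20, -18, 38).
v_4 = A·v_3 = (36, -58, 94).

v_4 = (36, -58, 94)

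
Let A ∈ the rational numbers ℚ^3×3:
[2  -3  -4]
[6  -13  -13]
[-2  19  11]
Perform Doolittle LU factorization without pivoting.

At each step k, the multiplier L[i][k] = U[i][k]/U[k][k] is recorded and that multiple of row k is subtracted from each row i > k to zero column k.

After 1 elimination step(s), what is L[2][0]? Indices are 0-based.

[col 0] pivot 2
  R1 -= 3*R0 → (0, -4, -1)  (L[1][0] := 3)
  R2 -= -1*R0 → (0, 16, 7)  (L[2][0] := -1)

L[2][0] = -1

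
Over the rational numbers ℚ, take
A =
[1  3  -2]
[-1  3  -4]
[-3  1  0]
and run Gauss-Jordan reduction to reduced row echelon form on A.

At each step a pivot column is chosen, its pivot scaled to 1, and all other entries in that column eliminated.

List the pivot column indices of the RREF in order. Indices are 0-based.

[1] R0 /= 1  ⇒  (1, 3, -2)
     R1 -= -1·R0  ⇒  (0, 6, -6)
     R2 -= -3·R0  ⇒  (0, 10, -6)
[2] R1 /= 6  ⇒  (0, 1, -1)
     R0 -= 3·R1  ⇒  (1, 0, 1)
     R2 -= 10·R1  ⇒  (0, 0, 4)
[3] R2 /= 4  ⇒  (0, 0, 1)
     R0 -= 1·R2  ⇒  (1, 0, 0)
     R1 -= -1·R2  ⇒  (0, 1, 0)

pivot columns: 0, 1, 2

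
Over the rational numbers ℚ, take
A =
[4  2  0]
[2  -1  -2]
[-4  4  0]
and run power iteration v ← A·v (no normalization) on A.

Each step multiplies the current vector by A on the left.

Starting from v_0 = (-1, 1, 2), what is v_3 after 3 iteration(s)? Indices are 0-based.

v_3 = (-114, 9, 36)

v_0 = (-1, 1, 2).
v_1 = A·v_0 = (-2, -7, 8).
v_2 = A·v_1 = (-22, -13, -20).
v_3 = A·v_2 = (-114, 9, 36).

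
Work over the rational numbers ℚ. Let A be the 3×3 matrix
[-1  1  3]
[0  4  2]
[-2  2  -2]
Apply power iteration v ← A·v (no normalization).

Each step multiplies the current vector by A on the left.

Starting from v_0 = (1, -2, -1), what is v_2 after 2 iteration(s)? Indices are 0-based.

v_0 = (1, -2, -1).
v_1 = A·v_0 = (-6, -10, -4).
v_2 = A·v_1 = (-16, -48, 0).

v_2 = (-16, -48, 0)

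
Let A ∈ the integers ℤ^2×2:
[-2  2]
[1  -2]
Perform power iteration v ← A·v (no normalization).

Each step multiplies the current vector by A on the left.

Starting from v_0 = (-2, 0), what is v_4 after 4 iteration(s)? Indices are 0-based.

v_0 = (-2, 0).
v_1 = A·v_0 = (4, -2).
v_2 = A·v_1 = (-12, 8).
v_3 = A·v_2 = (40, -28).
v_4 = A·v_3 = (-136, 96).

v_4 = (-136, 96)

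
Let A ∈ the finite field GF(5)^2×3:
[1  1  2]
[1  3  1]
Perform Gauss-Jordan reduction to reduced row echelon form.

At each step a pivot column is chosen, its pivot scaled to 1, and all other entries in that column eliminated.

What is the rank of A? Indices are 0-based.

pivot(0,0)=1: scale R0 → (1, 1, 2)
  clear (1,0): R1 −= (1)R0 → (0, 2, 4)
pivot(1,1)=2: scale R1 → (0, 1, 2)
  clear (0,1): R0 −= (1)R1 → (1, 0, 0)

rank = 2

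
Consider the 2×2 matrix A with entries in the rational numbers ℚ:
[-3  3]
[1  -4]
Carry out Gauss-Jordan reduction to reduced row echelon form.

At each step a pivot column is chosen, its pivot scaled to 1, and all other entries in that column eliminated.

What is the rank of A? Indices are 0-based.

rank = 2

step 1: normalize row 0 (÷-3) = (1, -1)
  row 1: subtract 1×row0 = (0, -3)
step 2: normalize row 1 (÷-3) = (0, 1)
  row 0: subtract -1×row1 = (1, 0)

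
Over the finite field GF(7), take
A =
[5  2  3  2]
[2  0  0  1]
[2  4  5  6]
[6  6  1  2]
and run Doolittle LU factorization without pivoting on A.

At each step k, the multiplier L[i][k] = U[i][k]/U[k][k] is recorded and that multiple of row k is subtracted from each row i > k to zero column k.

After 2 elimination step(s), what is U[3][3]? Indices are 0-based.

U[3][3] = 4

k=0: U[0][0]=5
  eliminate (1,0): mult=6, new row 1: (0, 2, 3, 3); set L[1][0]=6
  eliminate (2,0): mult=6, new row 2: (0, 6, 1, 1); set L[2][0]=6
  eliminate (3,0): mult=4, new row 3: (0, 5, 3, 1); set L[3][0]=4
k=1: U[1][1]=2
  eliminate (2,1): mult=3, new row 2: (0, 0, 6, 6); set L[2][1]=3
  eliminate (3,1): mult=6, new row 3: (0, 0, 6, 4); set L[3][1]=6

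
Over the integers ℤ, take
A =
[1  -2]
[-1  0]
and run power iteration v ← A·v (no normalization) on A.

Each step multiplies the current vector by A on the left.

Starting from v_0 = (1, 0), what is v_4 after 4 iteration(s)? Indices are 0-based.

v_0 = (1, 0).
v_1 = A·v_0 = (1, -1).
v_2 = A·v_1 = (3, -1).
v_3 = A·v_2 = (5, -3).
v_4 = A·v_3 = (11, -5).

v_4 = (11, -5)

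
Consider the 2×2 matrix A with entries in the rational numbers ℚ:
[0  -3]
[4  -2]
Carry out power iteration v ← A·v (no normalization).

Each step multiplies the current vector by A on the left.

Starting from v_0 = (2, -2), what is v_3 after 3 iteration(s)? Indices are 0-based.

v_3 = (0, -144)

v_0 = (2, -2).
v_1 = A·v_0 = (6, 12).
v_2 = A·v_1 = (-36, 0).
v_3 = A·v_2 = (0, -144).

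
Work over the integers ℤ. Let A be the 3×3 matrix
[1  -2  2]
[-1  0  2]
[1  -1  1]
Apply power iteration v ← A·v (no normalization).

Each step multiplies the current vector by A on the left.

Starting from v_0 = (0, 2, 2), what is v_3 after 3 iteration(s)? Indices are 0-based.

v_0 = (0, 2, 2).
v_1 = A·v_0 = (0, 4, 0).
v_2 = A·v_1 = (-8, 0, -4).
v_3 = A·v_2 = (-16, 0, -12).

v_3 = (-16, 0, -12)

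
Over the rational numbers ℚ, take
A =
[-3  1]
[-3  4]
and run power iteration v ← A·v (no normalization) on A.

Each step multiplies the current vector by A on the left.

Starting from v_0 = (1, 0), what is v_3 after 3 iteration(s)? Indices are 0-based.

v_0 = (1, 0).
v_1 = A·v_0 = (-3, -3).
v_2 = A·v_1 = (6, -3).
v_3 = A·v_2 = (-21, -30).

v_3 = (-21, -30)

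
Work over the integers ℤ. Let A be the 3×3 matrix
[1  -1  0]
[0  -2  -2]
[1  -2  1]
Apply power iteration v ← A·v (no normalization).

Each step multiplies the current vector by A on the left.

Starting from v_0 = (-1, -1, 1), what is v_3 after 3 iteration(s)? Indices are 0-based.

v_0 = (-1, -1, 1).
v_1 = A·v_0 = (0, 0, 2).
v_2 = A·v_1 = (0, -4, 2).
v_3 = A·v_2 = (4, 4, 10).

v_3 = (4, 4, 10)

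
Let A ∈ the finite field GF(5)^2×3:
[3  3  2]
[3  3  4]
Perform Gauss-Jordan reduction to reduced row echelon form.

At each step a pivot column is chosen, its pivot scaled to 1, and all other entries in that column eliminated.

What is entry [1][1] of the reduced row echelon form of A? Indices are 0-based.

M[1][1] = 0

step 1: normalize row 0 (÷3) = (1, 1, 4)
  row 1: subtract 3×row0 = (0, 0, 2)
skip col 1 (zero from row 1)
step 2: normalize row 1 (÷2) = (0, 0, 1)
  row 0: subtract 4×row1 = (1, 1, 0)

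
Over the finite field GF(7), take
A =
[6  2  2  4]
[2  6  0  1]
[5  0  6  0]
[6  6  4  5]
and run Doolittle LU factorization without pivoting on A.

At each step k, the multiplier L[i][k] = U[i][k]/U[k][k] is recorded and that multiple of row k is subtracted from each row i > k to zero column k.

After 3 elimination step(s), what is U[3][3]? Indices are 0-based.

U[3][3] = 1

k=0: U[0][0]=6
  eliminate (1,0): mult=5, new row 1: (0, 3, 4, 2); set L[1][0]=5
  eliminate (2,0): mult=2, new row 2: (0, 3, 2, 6); set L[2][0]=2
  eliminate (3,0): mult=1, new row 3: (0, 4, 2, 1); set L[3][0]=1
k=1: U[1][1]=3
  eliminate (2,1): mult=1, new row 2: (0, 0, 5, 4); set L[2][1]=1
  eliminate (3,1): mult=6, new row 3: (0, 0, 6, 3); set L[3][1]=6
k=2: U[2][2]=5
  eliminate (3,2): mult=4, new row 3: (0, 0, 0, 1); set L[3][2]=4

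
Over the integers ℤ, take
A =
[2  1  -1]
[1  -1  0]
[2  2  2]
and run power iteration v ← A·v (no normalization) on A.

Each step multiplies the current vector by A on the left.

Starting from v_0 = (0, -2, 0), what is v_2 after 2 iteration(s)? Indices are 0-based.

v_2 = (2, -4, -8)

v_0 = (0, -2, 0).
v_1 = A·v_0 = (-2, 2, -4).
v_2 = A·v_1 = (2, -4, -8).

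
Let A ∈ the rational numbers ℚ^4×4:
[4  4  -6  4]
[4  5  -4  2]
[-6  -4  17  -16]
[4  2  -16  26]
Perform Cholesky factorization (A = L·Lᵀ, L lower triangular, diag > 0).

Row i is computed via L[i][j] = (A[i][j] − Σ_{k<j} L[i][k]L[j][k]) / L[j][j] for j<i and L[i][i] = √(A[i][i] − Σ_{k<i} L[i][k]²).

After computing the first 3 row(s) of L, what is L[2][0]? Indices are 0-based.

L[2][0] = -3

Step 1: L[0][0] = √(4) = 2.
  L[1][0] = (4) / L[0][0] = 2.
Step 2: L[1][1] = √(1) = 1.
  L[2][0] = (-6) / L[0][0] = -3.
  L[2][1] = (2) / L[1][1] = 2.
Step 3: L[2][2] = √(4) = 2.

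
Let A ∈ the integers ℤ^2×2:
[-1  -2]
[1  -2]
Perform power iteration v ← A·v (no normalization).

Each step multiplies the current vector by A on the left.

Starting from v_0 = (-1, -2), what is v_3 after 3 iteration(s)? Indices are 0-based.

v_3 = (13, -9)

v_0 = (-1, -2).
v_1 = A·v_0 = (5, 3).
v_2 = A·v_1 = (-11, -1).
v_3 = A·v_2 = (13, -9).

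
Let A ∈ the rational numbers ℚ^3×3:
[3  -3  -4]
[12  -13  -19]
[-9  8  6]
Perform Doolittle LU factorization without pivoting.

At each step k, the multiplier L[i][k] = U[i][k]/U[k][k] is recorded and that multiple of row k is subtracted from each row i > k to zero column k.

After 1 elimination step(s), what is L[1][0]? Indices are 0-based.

[col 0] pivot 3
  R1 -= 4*R0 → (0, -1, -3)  (L[1][0] := 4)
  R2 -= -3*R0 → (0, -1, -6)  (L[2][0] := -3)

L[1][0] = 4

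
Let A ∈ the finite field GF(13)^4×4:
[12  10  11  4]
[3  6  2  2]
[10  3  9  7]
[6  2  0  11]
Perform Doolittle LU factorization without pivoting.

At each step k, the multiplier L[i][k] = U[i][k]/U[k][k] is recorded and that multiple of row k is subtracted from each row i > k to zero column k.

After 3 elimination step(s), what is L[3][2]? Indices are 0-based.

L[3][2] = 8

k=0: U[0][0]=12
  eliminate (1,0): mult=10, new row 1: (0, 10, 9, 1); set L[1][0]=10
  eliminate (2,0): mult=3, new row 2: (0, 12, 2, 8); set L[2][0]=3
  eliminate (3,0): mult=7, new row 3: (0, 10, 1, 9); set L[3][0]=7
k=1: U[1][1]=10
  eliminate (2,1): mult=9, new row 2: (0, 0, 12, 12); set L[2][1]=9
  eliminate (3,1): mult=1, new row 3: (0, 0, 5, 8); set L[3][1]=1
k=2: U[2][2]=12
  eliminate (3,2): mult=8, new row 3: (0, 0, 0, 3); set L[3][2]=8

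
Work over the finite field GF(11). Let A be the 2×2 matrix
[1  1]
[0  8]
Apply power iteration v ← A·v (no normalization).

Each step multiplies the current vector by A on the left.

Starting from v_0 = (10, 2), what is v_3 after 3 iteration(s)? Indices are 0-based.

v_3 = (2, 1)

v_0 = (10, 2).
v_1 = A·v_0 = (1, 5).
v_2 = A·v_1 = (6, 7).
v_3 = A·v_2 = (2, 1).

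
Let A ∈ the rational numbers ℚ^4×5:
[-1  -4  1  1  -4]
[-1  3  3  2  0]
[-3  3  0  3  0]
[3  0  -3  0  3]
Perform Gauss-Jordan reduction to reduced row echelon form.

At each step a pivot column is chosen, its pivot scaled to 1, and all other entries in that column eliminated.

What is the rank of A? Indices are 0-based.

rank = 4

[1] R0 /= -1  ⇒  (1, 4, -1, -1, 4)
     R1 -= -1·R0  ⇒  (0, 7, 2, 1, 4)
     R2 -= -3·R0  ⇒  (0, 15, -3, 0, 12)
     R3 -= 3·R0  ⇒  (0, -12, 0, 3, -9)
[2] R1 /= 7  ⇒  (0, 1, 2/7, 1/7, 4/7)
     R0 -= 4·R1  ⇒  (1, 0, -15/7, -11/7, 12/7)
     R2 -= 15·R1  ⇒  (0, 0, -51/7, -15/7, 24/7)
     R3 -= -12·R1  ⇒  (0, 0, 24/7, 33/7, -15/7)
[3] R2 /= -51/7  ⇒  (0, 0, 1, 5/17, -8/17)
     R0 -= -15/7·R2  ⇒  (1, 0, 0, -16/17, 12/17)
     R1 -= 2/7·R2  ⇒  (0, 1, 0, 1/17, 12/17)
     R3 -= 24/7·R2  ⇒  (0, 0, 0, 63/17, -9/17)
[4] R3 /= 63/17  ⇒  (0, 0, 0, 1, -1/7)
     R0 -= -16/17·R3  ⇒  (1, 0, 0, 0, 4/7)
     R1 -= 1/17·R3  ⇒  (0, 1, 0, 0, 5/7)
     R2 -= 5/17·R3  ⇒  (0, 0, 1, 0, -3/7)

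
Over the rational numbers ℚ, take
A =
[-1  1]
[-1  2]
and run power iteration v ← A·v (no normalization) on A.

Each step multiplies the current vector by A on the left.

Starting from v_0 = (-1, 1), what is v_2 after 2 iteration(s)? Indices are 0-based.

v_2 = (1, 4)

v_0 = (-1, 1).
v_1 = A·v_0 = (2, 3).
v_2 = A·v_1 = (1, 4).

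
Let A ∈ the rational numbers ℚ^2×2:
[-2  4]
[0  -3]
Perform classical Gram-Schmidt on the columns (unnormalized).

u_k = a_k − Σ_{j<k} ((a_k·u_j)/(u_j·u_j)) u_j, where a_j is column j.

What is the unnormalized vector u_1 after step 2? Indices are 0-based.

u_1 = (0, -3)

Step 1: u_0 = a_0 = (-2, 0).
Step 2: u_1 = a_1 − (-2)·u_0 = (0, -3).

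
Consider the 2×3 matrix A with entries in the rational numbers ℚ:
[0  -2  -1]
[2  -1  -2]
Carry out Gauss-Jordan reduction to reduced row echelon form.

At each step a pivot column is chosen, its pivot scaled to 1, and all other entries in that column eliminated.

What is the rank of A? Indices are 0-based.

rank = 2

[1] R0 <-> R1
[1] R0 /= 2  ⇒  (1, -1/2, -1)
[2] R1 /= -2  ⇒  (0, 1, 1/2)
     R0 -= -1/2·R1  ⇒  (1, 0, -3/4)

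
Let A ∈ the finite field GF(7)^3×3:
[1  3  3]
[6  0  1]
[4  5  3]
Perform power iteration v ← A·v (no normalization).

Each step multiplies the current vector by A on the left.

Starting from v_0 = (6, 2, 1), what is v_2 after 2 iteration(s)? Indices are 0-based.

v_0 = (6, 2, 1).
v_1 = A·v_0 = (1, 2, 2).
v_2 = A·v_1 = (6, 1, 6).

v_2 = (6, 1, 6)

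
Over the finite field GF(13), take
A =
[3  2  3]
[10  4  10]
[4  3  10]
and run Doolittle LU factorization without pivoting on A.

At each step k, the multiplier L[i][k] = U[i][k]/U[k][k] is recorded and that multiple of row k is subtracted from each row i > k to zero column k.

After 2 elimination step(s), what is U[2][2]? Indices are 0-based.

Step 1: pivot at (0,0) is 3.
  row1 ← row1 − (12)·row0  ⇒  L[1][0]=12, U row1=(0, 6, 0)
  row2 ← row2 − (10)·row0  ⇒  L[2][0]=10, U row2=(0, 9, 6)
Step 2: pivot at (1,1) is 6.
  row2 ← row2 − (8)·row1  ⇒  L[2][1]=8, U row2=(0, 0, 6)

U[2][2] = 6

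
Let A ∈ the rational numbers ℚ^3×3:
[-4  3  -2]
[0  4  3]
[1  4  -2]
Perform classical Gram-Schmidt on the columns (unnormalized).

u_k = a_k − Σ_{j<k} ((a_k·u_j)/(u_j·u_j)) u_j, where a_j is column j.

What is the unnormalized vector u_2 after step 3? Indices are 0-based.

Step 1: u_0 = a_0 = (-4, 0, 1).
Step 2: u_1 = a_1 − (-8/17)·u_0 = (19/17, 4, 76/17).
Step 3: u_2 = a_2 − (6/17)·u_0 − (14/633)·u_1 = (-388/633, 1843/633, -1552/633).

u_2 = (-388/633, 1843/633, -1552/633)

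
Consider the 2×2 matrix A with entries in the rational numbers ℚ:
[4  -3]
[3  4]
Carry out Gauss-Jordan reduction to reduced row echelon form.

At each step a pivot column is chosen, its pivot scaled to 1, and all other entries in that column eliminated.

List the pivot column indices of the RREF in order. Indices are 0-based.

pivot columns: 0, 1

pivot(0,0)=4: scale R0 → (1, -3/4)
  clear (1,0): R1 −= (3)R0 → (0, 25/4)
pivot(1,1)=25/4: scale R1 → (0, 1)
  clear (0,1): R0 −= (-3/4)R1 → (1, 0)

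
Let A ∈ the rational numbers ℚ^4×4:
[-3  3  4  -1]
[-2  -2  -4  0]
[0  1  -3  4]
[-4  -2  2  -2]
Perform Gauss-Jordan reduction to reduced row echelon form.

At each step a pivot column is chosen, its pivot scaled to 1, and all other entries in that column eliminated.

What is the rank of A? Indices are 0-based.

[1] R0 /= -3  ⇒  (1, -1, -4/3, 1/3)
     R1 -= -2·R0  ⇒  (0, -4, -20/3, 2/3)
     R3 -= -4·R0  ⇒  (0, -6, -10/3, -2/3)
[2] R1 /= -4  ⇒  (0, 1, 5/3, -1/6)
     R0 -= -1·R1  ⇒  (1, 0, 1/3, 1/6)
     R2 -= 1·R1  ⇒  (0, 0, -14/3, 25/6)
     R3 -= -6·R1  ⇒  (0, 0, 20/3, -5/3)
[3] R2 /= -14/3  ⇒  (0, 0, 1, -25/28)
     R0 -= 1/3·R2  ⇒  (1, 0, 0, 13/28)
     R1 -= 5/3·R2  ⇒  (0, 1, 0, 37/28)
     R3 -= 20/3·R2  ⇒  (0, 0, 0, 30/7)
[4] R3 /= 30/7  ⇒  (0, 0, 0, 1)
     R0 -= 13/28·R3  ⇒  (1, 0, 0, 0)
     R1 -= 37/28·R3  ⇒  (0, 1, 0, 0)
     R2 -= -25/28·R3  ⇒  (0, 0, 1, 0)

rank = 4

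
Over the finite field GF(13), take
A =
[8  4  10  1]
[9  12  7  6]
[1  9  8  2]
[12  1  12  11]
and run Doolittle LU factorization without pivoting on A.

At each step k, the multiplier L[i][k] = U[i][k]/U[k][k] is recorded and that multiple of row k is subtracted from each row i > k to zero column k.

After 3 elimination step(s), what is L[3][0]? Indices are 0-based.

L[3][0] = 8

k=0: U[0][0]=8
  eliminate (1,0): mult=6, new row 1: (0, 1, 12, 0); set L[1][0]=6
  eliminate (2,0): mult=5, new row 2: (0, 2, 10, 10); set L[2][0]=5
  eliminate (3,0): mult=8, new row 3: (0, 8, 10, 3); set L[3][0]=8
k=1: U[1][1]=1
  eliminate (2,1): mult=2, new row 2: (0, 0, 12, 10); set L[2][1]=2
  eliminate (3,1): mult=8, new row 3: (0, 0, 5, 3); set L[3][1]=8
k=2: U[2][2]=12
  eliminate (3,2): mult=8, new row 3: (0, 0, 0, 1); set L[3][2]=8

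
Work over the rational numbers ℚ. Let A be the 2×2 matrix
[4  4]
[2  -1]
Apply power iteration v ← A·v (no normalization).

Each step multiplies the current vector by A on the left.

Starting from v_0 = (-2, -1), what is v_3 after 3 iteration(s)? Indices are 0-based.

v_3 = (-324, -99)

v_0 = (-2, -1).
v_1 = A·v_0 = (-12, -3).
v_2 = A·v_1 = (-60, -21).
v_3 = A·v_2 = (-324, -99).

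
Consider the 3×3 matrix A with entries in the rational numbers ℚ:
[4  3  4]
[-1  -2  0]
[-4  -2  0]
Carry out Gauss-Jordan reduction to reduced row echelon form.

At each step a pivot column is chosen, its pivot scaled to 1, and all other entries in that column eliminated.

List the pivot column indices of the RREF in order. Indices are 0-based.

pivot columns: 0, 1, 2

pivot(0,0)=4: scale R0 → (1, 3/4, 1)
  clear (1,0): R1 −= (-1)R0 → (0, -5/4, 1)
  clear (2,0): R2 −= (-4)R0 → (0, 1, 4)
pivot(1,1)=-5/4: scale R1 → (0, 1, -4/5)
  clear (0,1): R0 −= (3/4)R1 → (1, 0, 8/5)
  clear (2,1): R2 −= (1)R1 → (0, 0, 24/5)
pivot(2,2)=24/5: scale R2 → (0, 0, 1)
  clear (0,2): R0 −= (8/5)R2 → (1, 0, 0)
  clear (1,2): R1 −= (-4/5)R2 → (0, 1, 0)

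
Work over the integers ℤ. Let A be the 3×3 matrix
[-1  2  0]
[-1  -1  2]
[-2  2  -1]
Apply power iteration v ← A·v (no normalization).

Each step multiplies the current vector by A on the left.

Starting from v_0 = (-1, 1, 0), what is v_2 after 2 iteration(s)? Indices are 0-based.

v_0 = (-1, 1, 0).
v_1 = A·v_0 = (3, 0, 4).
v_2 = A·v_1 = (-3, 5, -10).

v_2 = (-3, 5, -10)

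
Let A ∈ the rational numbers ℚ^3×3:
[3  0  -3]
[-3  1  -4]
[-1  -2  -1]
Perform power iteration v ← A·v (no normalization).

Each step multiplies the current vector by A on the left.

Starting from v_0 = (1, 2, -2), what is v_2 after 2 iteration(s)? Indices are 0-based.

v_2 = (36, -8, -20)

v_0 = (1, 2, -2).
v_1 = A·v_0 = (9, 7, -3).
v_2 = A·v_1 = (36, -8, -20).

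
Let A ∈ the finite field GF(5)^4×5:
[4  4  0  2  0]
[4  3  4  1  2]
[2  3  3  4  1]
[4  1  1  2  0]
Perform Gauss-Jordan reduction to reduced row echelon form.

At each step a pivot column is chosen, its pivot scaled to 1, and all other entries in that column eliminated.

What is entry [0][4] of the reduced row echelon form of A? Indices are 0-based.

M[0][4] = 0

step 1: normalize row 0 (÷4) = (1, 1, 0, 3, 0)
  row 1: subtract 4×row0 = (0, 4, 4, 4, 2)
  row 2: subtract 2×row0 = (0, 1, 3, 3, 1)
  row 3: subtract 4×row0 = (0, 2, 1, 0, 0)
step 2: normalize row 1 (÷4) = (0, 1, 1, 1, 3)
  row 0: subtract 1×row1 = (1, 0, 4, 2, 2)
  row 2: subtract 1×row1 = (0, 0, 2, 2, 3)
  row 3: subtract 2×row1 = (0, 0, 4, 3, 4)
step 3: normalize row 2 (÷2) = (0, 0, 1, 1, 4)
  row 0: subtract 4×row2 = (1, 0, 0, 3, 1)
  row 1: subtract 1×row2 = (0, 1, 0, 0, 4)
  row 3: subtract 4×row2 = (0, 0, 0, 4, 3)
step 4: normalize row 3 (÷4) = (0, 0, 0, 1, 2)
  row 0: subtract 3×row3 = (1, 0, 0, 0, 0)
  row 2: subtract 1×row3 = (0, 0, 1, 0, 2)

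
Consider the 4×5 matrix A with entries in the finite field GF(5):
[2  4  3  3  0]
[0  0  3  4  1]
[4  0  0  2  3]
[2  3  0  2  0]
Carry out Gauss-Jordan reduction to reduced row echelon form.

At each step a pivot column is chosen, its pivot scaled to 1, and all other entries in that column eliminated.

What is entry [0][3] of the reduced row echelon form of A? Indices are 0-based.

[1] R0 /= 2  ⇒  (1, 2, 4, 4, 0)
     R2 -= 4·R0  ⇒  (0, 2, 4, 1, 3)
     R3 -= 2·R0  ⇒  (0, 4, 2, 4, 0)
[2] R1 <-> R2
[2] R1 /= 2  ⇒  (0, 1, 2, 3, 4)
     R0 -= 2·R1  ⇒  (1, 0, 0, 3, 2)
     R3 -= 4·R1  ⇒  (0, 0, 4, 2, 4)
[3] R2 /= 3  ⇒  (0, 0, 1, 3, 2)
     R1 -= 2·R2  ⇒  (0, 1, 0, 2, 0)
     R3 -= 4·R2  ⇒  (0, 0, 0, 0, 1)
column 3 empty below row 3
[4] R3 /= 1  ⇒  (0, 0, 0, 0, 1)
     R0 -= 2·R3  ⇒  (1, 0, 0, 3, 0)
     R2 -= 2·R3  ⇒  (0, 0, 1, 3, 0)

M[0][3] = 3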